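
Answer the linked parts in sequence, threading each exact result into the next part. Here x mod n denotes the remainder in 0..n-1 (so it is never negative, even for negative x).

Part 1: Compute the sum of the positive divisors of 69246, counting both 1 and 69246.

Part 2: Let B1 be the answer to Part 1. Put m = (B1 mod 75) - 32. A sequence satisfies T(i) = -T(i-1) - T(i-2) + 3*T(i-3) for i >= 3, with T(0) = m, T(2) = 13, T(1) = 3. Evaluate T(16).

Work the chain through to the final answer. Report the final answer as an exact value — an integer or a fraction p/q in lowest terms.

Part 1: 69246 = 2 * 3^2 * 3847; sigma = (1 + 2) * (1 + 3 + 9) * (1 + 3847) = 3 * 13 * 3848 = 150072; answer 150072
Part 2: B1 = 150072; m = 40; T(3) = -1*(13) - 1*(3) + 3*(40) = 104; iterating: T(3)=104, T(4)=-108, T(5)=43, T(6)=377, T(7)=-744, T(8)=496, T(9)=1379, T(10)=-4107, T(11)=4216, T(12)=4028, T(13)=-20565, T(14)=29185, T(15)=3464, T(16)=-94344; answer -94344

-94344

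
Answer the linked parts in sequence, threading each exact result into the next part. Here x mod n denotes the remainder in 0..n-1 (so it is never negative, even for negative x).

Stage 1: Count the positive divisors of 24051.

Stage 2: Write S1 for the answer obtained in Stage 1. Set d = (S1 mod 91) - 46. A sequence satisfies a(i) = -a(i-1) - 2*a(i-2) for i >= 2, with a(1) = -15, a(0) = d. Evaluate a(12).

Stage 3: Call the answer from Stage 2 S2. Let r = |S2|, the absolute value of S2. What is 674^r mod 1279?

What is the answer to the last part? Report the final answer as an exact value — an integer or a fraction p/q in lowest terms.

706

Stage 1: 24051 = 3 * 8017; number of divisors = (1+1) * (1+1) = 4; answer 4
Stage 2: S1 = 4; d = -42; a(2) = -1*(-15) - 2*(-42) = 99; iterating: a(2)=99, a(3)=-69, a(4)=-129, a(5)=267, a(6)=-9, a(7)=-525, a(8)=543, a(9)=507, a(10)=-1593, a(11)=579, a(12)=2607; answer 2607
Stage 3: S2 = 2607; r = 2607; squarings mod 1279: 674^1=674, 674^2=231, 674^4=922, 674^8=828, 674^16=40, 674^32=321, 674^64=721, 674^128=567, 674^256=460, 674^512=565, 674^1024=754, 674^2048=640; 674^2607 = 674^1 * 674^2 * 674^4 * 674^8 * 674^32 * 674^512 * 674^2048 = 706 (mod 1279); answer 706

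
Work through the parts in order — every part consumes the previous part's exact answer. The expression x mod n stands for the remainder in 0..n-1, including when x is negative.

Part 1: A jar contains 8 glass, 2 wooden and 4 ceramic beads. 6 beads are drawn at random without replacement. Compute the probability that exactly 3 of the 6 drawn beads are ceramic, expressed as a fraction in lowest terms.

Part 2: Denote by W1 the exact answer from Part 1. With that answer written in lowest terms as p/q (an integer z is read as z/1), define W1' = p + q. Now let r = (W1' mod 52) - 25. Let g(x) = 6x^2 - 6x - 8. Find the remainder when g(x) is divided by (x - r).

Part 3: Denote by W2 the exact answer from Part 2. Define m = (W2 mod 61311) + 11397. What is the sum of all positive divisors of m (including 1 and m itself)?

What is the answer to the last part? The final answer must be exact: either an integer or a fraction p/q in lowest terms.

11822

Part 1: total draws C(14,6) = 3003; favorable C(4,3)*C(10,3) = 480; P = 160/1001; answer 160/1001
Part 2: W1 = 160/1001; threaded value p + q = 1161; r = -8; remainder = value at the root: 6*(-8)^2 - 6*(-8)^1 - 8 = (384) + (48) + (-8) = 424; answer 424
Part 3: W2 = 424; m = 11821; 11821 is prime, so its only divisors are 1 and 11821; sigma = 1 + 11821 = 11822; answer 11822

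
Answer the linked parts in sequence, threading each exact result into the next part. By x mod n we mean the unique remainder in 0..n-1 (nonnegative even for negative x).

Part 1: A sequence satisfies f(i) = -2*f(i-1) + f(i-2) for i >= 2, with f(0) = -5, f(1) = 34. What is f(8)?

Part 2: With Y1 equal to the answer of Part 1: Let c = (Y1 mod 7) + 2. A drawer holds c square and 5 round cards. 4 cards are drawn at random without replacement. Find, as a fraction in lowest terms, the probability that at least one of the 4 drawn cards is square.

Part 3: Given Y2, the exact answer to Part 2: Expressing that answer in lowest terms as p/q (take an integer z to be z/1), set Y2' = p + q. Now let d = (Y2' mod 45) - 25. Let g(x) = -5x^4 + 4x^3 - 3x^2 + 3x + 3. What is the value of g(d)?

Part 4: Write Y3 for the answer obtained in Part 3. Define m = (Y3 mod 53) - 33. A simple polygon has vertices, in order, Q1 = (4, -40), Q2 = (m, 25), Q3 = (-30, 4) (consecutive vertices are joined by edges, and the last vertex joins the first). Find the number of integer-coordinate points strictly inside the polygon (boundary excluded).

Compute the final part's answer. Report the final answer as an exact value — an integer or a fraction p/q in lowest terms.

Part 1: f(2) = -2*(34) + 1*(-5) = -73; iterating: f(2)=-73, f(3)=180, f(4)=-433, f(5)=1046, f(6)=-2525, f(7)=6096, f(8)=-14717; answer -14717
Part 2: Y1 = -14717; c = 6; total draws C(11,4) = 330; complement C(5,4) = 5; favorable 330 - 5 = 325; P = 65/66; answer 65/66
Part 3: Y2 = 65/66; threaded value p + q = 131; d = 16; -5*(16)^4 + 4*(16)^3 - 3*(16)^2 + 3*(16)^1 + 3 = (-327680) + (16384) + (-768) + (48) + (3) = -312013; answer -312013
Part 4: Y3 = -312013; m = 18; cross terms: (4*25 - 18*-40)=820, (18*4 - -30*25)=822, (-30*-40 - 4*4)=1184; twice the area = |2826| = 2826; area = 1413; boundary points = 1 + 3 + 2 = 6; strictly interior points = area - boundary/2 + 1 = 1411; answer 1411

1411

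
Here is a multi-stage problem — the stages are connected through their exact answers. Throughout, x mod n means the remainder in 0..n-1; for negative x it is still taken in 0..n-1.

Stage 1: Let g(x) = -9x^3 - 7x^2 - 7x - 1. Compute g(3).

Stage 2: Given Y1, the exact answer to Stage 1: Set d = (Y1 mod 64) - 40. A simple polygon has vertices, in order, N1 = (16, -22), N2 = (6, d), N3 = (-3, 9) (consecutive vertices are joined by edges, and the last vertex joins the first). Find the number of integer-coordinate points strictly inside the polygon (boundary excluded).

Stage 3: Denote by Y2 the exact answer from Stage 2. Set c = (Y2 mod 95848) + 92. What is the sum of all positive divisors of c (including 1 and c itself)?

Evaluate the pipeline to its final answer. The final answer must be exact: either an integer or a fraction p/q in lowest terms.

Stage 1: -9*(3)^3 - 7*(3)^2 - 7*(3)^1 - 1 = (-243) + (-63) + (-21) + (-1) = -328; answer -328
Stage 2: Y1 = -328; d = 16; cross terms: (16*16 - 6*-22)=388, (6*9 - -3*16)=102, (-3*-22 - 16*9)=-78; twice the area = |412| = 412; area = 206; boundary points = 2 + 1 + 1 = 4; strictly interior points = area - boundary/2 + 1 = 205; answer 205
Stage 3: Y2 = 205; c = 297; 297 = 3^3 * 11; sigma = (1 + 3 + 9 + 27) * (1 + 11) = 40 * 12 = 480; answer 480

480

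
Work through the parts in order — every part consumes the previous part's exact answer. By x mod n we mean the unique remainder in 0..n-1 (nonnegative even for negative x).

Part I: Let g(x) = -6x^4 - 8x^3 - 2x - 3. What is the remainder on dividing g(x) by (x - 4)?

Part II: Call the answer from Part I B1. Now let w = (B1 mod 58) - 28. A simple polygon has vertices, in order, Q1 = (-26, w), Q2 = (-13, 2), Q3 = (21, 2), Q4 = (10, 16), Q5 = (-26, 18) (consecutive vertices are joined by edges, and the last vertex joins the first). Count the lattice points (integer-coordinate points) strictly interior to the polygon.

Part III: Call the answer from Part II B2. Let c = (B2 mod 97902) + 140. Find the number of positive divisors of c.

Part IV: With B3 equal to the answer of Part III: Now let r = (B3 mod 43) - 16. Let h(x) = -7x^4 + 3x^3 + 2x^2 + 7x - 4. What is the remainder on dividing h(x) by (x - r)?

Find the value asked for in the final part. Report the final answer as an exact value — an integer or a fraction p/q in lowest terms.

Part I: remainder = value at the root: -6*(4)^4 - 8*(4)^3 - 2*(4)^1 - 3 = (-1536) + (-512) + (-8) + (-3) = -2059; answer -2059
Part II: B1 = -2059; w = 1; cross terms: (-26*2 - -13*1)=-39, (-13*2 - 21*2)=-68, (21*16 - 10*2)=316, (10*18 - -26*16)=596, (-26*1 - -26*18)=442; twice the area = |1247| = 1247; area = 1247/2; boundary points = 1 + 34 + 1 + 2 + 17 = 55; strictly interior points = area - boundary/2 + 1 = 597; answer 597
Part III: B2 = 597; c = 737; 737 = 11 * 67; number of divisors = (1+1) * (1+1) = 4; answer 4
Part IV: B3 = 4; r = -12; remainder = value at the root: -7*(-12)^4 + 3*(-12)^3 + 2*(-12)^2 + 7*(-12)^1 - 4 = (-145152) + (-5184) + (288) + (-84) + (-4) = -150136; answer -150136

-150136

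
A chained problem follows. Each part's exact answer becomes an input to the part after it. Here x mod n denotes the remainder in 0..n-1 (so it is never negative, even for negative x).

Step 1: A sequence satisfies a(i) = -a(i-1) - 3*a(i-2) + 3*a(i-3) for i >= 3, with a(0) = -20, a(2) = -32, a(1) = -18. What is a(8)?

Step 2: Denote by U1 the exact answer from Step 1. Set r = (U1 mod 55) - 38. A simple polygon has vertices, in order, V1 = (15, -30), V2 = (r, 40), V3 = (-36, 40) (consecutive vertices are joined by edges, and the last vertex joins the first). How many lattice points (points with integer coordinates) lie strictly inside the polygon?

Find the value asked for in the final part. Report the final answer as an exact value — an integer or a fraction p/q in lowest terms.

690

Step 1: a(3) = -1*(-32) - 3*(-18) + 3*(-20) = 26; iterating: a(3)=26, a(4)=16, a(5)=-190, a(6)=220, a(7)=398, a(8)=-1628; answer -1628
Step 2: U1 = -1628; r = -16; cross terms: (15*40 - -16*-30)=120, (-16*40 - -36*40)=800, (-36*-30 - 15*40)=480; twice the area = |1400| = 1400; area = 700; boundary points = 1 + 20 + 1 = 22; strictly interior points = area - boundary/2 + 1 = 690; answer 690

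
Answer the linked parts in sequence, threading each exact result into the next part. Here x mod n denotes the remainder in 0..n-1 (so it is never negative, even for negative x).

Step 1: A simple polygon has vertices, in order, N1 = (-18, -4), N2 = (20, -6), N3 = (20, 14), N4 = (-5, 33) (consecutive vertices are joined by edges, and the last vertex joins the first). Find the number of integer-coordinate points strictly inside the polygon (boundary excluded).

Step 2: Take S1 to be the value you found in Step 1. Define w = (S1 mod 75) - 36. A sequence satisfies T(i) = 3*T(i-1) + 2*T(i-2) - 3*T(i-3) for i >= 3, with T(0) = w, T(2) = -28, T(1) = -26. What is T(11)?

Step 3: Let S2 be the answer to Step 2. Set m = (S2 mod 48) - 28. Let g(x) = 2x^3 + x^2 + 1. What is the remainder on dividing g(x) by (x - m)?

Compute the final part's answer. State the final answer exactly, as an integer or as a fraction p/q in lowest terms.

-23804

Step 1: cross terms: (-18*-6 - 20*-4)=188, (20*14 - 20*-6)=400, (20*33 - -5*14)=730, (-5*-4 - -18*33)=614; twice the area = |1932| = 1932; area = 966; boundary points = 2 + 20 + 1 + 1 = 24; strictly interior points = area - boundary/2 + 1 = 955; answer 955
Step 2: S1 = 955; w = 19; T(3) = 3*(-28) + 2*(-26) - 3*(19) = -193; iterating: T(3)=-193, T(4)=-557, T(5)=-1973, T(6)=-6454, T(7)=-21637, T(8)=-71900, T(9)=-239612, T(10)=-797725, T(11)=-2656699; answer -2656699
Step 3: S2 = -2656699; m = -23; remainder = value at the root: 2*(-23)^3 + 1*(-23)^2 + 1 = (-24334) + (529) + (1) = -23804; answer -23804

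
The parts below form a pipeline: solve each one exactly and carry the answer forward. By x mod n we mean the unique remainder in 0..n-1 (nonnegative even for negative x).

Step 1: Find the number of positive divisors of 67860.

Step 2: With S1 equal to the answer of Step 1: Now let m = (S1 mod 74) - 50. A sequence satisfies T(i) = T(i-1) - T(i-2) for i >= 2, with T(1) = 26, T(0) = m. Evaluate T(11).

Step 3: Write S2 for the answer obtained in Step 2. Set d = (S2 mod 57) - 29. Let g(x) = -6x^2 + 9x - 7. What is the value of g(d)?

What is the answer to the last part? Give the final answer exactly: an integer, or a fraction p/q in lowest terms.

Step 1: 67860 = 2^2 * 3^2 * 5 * 13 * 29; number of divisors = (2+1) * (2+1) * (1+1) * (1+1) * (1+1) = 72; answer 72
Step 2: S1 = 72; m = 22; T(2) = 1*(26) - 1*(22) = 4; iterating: T(2)=4, T(3)=-22, T(4)=-26, T(5)=-4, T(6)=22, T(7)=26, T(8)=4, T(9)=-22, T(10)=-26, T(11)=-4; answer -4
Step 3: S2 = -4; d = 24; -6*(24)^2 + 9*(24)^1 - 7 = (-3456) + (216) + (-7) = -3247; answer -3247

-3247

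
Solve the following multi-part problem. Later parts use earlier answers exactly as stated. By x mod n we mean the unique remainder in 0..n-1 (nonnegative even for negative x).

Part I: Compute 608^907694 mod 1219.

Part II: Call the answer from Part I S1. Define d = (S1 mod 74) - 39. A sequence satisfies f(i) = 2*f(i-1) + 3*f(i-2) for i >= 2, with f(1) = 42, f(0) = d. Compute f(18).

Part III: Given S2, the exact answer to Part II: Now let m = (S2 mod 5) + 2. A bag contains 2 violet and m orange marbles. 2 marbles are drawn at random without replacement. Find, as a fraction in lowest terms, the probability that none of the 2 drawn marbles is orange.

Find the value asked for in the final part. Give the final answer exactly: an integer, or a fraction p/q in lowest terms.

1/15

Part I: squarings mod 1219: 608^1=608, 608^2=307, 608^4=386, 608^8=278, 608^16=487, 608^32=683, 608^64=831, 608^128=607, 608^256=311, 608^512=420, 608^1024=864, 608^2048=468, 608^4096=823, 608^8192=784, 608^16384=280, 608^32768=384, 608^65536=1176, 608^131072=630, 608^262144=725, 608^524288=236; 608^907694 = 608^2 * 608^4 * 608^8 * 608^32 * 608^128 * 608^256 * 608^2048 * 608^4096 * 608^16384 * 608^32768 * 608^65536 * 608^262144 * 608^524288 = 331 (mod 1219); answer 331
Part II: S1 = 331; d = -4; f(2) = 2*(42) + 3*(-4) = 72; iterating: f(2)=72, f(3)=270, f(4)=756, f(5)=2322, f(6)=6912, f(7)=20790, f(8)=62316, f(9)=187002, f(10)=560952, f(11)=1682910, f(12)=5048676, f(13)=15146082, f(14)=45438192, f(15)=136314630, f(16)=408943836, f(17)=1226831562, f(18)=3680494632; answer 3680494632
Part III: S2 = 3680494632; m = 4; total draws C(6,2) = 15; favorable C(2,2) = 1; P = 1/15; answer 1/15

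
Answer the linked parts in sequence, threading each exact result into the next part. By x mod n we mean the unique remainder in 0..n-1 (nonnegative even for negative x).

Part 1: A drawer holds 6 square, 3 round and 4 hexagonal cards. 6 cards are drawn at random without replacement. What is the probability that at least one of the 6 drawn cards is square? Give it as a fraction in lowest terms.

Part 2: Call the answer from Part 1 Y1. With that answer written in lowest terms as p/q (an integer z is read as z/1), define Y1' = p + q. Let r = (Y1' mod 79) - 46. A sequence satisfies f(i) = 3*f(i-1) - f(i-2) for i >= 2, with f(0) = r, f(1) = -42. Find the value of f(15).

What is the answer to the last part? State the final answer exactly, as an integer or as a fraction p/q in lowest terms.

-29225082

Part 1: total draws C(13,6) = 1716; complement C(7,6) = 7; favorable 1716 - 7 = 1709; P = 1709/1716; answer 1709/1716
Part 2: Y1 = 1709/1716; threaded value p + q = 3425; r = -18; f(2) = 3*(-42) - 1*(-18) = -108; iterating: f(2)=-108, f(3)=-282, f(4)=-738, f(5)=-1932, f(6)=-5058, f(7)=-13242, f(8)=-34668, f(9)=-90762, f(10)=-237618, f(11)=-622092, f(12)=-1628658, f(13)=-4263882, f(14)=-11162988, f(15)=-29225082; answer -29225082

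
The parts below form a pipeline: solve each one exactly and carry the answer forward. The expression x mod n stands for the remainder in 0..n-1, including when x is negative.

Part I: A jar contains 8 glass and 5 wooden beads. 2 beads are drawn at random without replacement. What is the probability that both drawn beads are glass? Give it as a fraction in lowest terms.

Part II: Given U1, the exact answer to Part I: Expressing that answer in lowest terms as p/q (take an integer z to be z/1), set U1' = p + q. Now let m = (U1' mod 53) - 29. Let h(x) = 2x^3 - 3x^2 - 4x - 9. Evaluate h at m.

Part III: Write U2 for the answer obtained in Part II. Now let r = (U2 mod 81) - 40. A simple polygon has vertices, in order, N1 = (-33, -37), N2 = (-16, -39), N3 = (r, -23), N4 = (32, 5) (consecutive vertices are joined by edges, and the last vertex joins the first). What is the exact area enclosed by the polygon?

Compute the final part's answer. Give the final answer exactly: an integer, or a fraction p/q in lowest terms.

Part I: total draws C(13,2) = 78; favorable C(8,2) = 28; P = 14/39; answer 14/39
Part II: U1 = 14/39; threaded value p + q = 53; m = -29; 2*(-29)^3 - 3*(-29)^2 - 4*(-29)^1 - 9 = (-48778) + (-2523) + (116) + (-9) = -51194; answer -51194
Part III: U2 = -51194; r = 39; cross terms: (-33*-39 - -16*-37)=695, (-16*-23 - 39*-39)=1889, (39*5 - 32*-23)=931, (32*-37 - -33*5)=-1019; twice the area = |2496| = 2496; area = 1248; answer 1248

1248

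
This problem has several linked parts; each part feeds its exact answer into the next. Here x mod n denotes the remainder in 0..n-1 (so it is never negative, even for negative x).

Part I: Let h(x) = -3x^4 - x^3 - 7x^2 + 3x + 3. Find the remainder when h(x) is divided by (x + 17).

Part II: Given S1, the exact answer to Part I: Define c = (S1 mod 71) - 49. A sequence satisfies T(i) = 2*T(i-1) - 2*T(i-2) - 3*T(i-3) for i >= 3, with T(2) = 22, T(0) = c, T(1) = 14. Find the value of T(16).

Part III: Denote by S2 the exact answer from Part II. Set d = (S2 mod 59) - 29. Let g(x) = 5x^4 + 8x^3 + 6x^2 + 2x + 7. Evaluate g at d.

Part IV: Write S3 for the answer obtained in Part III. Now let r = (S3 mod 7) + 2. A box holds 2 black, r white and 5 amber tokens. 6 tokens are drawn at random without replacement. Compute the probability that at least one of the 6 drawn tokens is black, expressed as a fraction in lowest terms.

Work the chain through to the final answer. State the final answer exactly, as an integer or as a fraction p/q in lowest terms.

23/35

Part I: remainder = value at the root: -3*(-17)^4 - 1*(-17)^3 - 7*(-17)^2 + 3*(-17)^1 + 3 = (-250563) + (4913) + (-2023) + (-51) + (3) = -247721; answer -247721
Part II: S1 = -247721; c = 20; T(3) = 2*(22) - 2*(14) - 3*(20) = -44; iterating: T(3)=-44, T(4)=-174, T(5)=-326, T(6)=-172, T(7)=830, T(8)=2982, T(9)=4820, T(10)=1186, T(11)=-16214, T(12)=-49260, T(13)=-69650, T(14)=7862, T(15)=302804, T(16)=798834; answer 798834
Part III: S2 = 798834; d = 4; 5*(4)^4 + 8*(4)^3 + 6*(4)^2 + 2*(4)^1 + 7 = (1280) + (512) + (96) + (8) + (7) = 1903; answer 1903
Part IV: S3 = 1903; r = 8; total draws C(15,6) = 5005; complement C(13,6) = 1716; favorable 5005 - 1716 = 3289; P = 23/35; answer 23/35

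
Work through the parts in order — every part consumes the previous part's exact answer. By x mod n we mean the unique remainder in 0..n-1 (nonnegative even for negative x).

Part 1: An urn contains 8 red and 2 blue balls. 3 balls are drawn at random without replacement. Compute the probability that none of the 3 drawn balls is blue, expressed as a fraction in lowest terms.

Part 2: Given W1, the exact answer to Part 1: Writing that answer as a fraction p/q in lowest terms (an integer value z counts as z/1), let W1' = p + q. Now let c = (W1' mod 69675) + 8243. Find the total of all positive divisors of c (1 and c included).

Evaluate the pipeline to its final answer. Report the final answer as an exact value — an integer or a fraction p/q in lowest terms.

14400

Part 1: total draws C(10,3) = 120; favorable C(8,3) = 56; P = 7/15; answer 7/15
Part 2: W1 = 7/15; threaded value p + q = 22; c = 8265; 8265 = 3 * 5 * 19 * 29; sigma = (1 + 3) * (1 + 5) * (1 + 19) * (1 + 29) = 4 * 6 * 20 * 30 = 14400; answer 14400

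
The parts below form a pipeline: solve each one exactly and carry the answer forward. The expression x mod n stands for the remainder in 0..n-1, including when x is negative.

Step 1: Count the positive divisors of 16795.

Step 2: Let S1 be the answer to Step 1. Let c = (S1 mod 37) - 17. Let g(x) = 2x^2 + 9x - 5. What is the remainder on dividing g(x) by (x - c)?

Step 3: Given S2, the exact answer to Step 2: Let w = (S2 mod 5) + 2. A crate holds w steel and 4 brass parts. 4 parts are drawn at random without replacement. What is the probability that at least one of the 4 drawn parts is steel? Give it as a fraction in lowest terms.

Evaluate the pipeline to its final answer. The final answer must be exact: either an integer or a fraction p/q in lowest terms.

34/35

Step 1: 16795 = 5 * 3359; number of divisors = (1+1) * (1+1) = 4; answer 4
Step 2: S1 = 4; c = -13; remainder = value at the root: 2*(-13)^2 + 9*(-13)^1 - 5 = (338) + (-117) + (-5) = 216; answer 216
Step 3: S2 = 216; w = 3; total draws C(7,4) = 35; complement C(4,4) = 1; favorable 35 - 1 = 34; P = 34/35; answer 34/35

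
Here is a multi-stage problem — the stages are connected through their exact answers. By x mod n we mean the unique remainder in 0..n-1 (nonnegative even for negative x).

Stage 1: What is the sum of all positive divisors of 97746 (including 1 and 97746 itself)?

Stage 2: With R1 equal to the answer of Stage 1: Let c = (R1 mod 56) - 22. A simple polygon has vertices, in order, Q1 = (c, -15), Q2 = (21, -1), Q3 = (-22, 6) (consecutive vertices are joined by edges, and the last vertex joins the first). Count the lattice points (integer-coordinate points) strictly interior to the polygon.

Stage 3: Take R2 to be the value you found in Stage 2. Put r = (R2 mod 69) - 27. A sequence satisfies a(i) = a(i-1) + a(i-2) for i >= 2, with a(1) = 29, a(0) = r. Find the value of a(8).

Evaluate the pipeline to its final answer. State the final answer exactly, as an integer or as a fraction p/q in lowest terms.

Stage 1: 97746 = 2 * 3 * 11 * 1481; sigma = (1 + 2) * (1 + 3) * (1 + 11) * (1 + 1481) = 3 * 4 * 12 * 1482 = 213408; answer 213408
Stage 2: R1 = 213408; c = 26; cross terms: (26*-1 - 21*-15)=289, (21*6 - -22*-1)=104, (-22*-15 - 26*6)=174; twice the area = |567| = 567; area = 567/2; boundary points = 1 + 1 + 3 = 5; strictly interior points = area - boundary/2 + 1 = 282; answer 282
Stage 3: R2 = 282; r = -21; a(2) = 1*(29) + 1*(-21) = 8; iterating: a(2)=8, a(3)=37, a(4)=45, a(5)=82, a(6)=127, a(7)=209, a(8)=336; answer 336

336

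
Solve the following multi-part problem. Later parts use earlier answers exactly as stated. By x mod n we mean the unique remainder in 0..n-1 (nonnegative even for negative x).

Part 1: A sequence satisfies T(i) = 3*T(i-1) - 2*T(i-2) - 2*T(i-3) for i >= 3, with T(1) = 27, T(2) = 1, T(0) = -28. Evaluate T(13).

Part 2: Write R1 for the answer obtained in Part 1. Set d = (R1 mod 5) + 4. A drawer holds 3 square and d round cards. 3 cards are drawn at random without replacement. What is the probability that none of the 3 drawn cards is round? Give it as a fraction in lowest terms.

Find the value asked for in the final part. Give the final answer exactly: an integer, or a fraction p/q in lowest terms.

Part 1: T(3) = 3*(1) - 2*(27) - 2*(-28) = 5; iterating: T(3)=5, T(4)=-41, T(5)=-135, T(6)=-333, T(7)=-647, T(8)=-1005, T(9)=-1055, T(10)=139, T(11)=4537, T(12)=15443, T(13)=36977; answer 36977
Part 2: R1 = 36977; d = 6; total draws C(9,3) = 84; favorable C(3,3) = 1; P = 1/84; answer 1/84

1/84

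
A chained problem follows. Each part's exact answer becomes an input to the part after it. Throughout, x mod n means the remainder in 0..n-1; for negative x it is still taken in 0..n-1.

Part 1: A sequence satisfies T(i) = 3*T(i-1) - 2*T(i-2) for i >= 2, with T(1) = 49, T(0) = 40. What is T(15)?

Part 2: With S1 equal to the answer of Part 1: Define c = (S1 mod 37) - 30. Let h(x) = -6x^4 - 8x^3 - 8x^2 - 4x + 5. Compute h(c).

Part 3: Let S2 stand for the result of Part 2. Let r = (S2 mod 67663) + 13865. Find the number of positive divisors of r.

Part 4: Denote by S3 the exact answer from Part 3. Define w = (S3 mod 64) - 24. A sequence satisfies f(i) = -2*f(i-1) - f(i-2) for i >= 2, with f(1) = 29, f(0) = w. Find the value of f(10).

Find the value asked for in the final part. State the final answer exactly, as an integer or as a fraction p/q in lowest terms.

-362

Part 1: T(2) = 3*(49) - 2*(40) = 67; iterating: T(2)=67, T(3)=103, T(4)=175, T(5)=319, T(6)=607, T(7)=1183, T(8)=2335, T(9)=4639, T(10)=9247, T(11)=18463, T(12)=36895, T(13)=73759, T(14)=147487, T(15)=294943; answer 294943
Part 2: S1 = 294943; c = -14; -6*(-14)^4 - 8*(-14)^3 - 8*(-14)^2 - 4*(-14)^1 + 5 = (-230496) + (21952) + (-1568) + (56) + (5) = -210051; answer -210051
Part 3: S2 = -210051; r = 74466; 74466 = 2 * 3^3 * 7 * 197; number of divisors = (1+1) * (3+1) * (1+1) * (1+1) = 32; answer 32
Part 4: S3 = 32; w = 8; f(2) = -2*(29) - 1*(8) = -66; iterating: f(2)=-66, f(3)=103, f(4)=-140, f(5)=177, f(6)=-214, f(7)=251, f(8)=-288, f(9)=325, f(10)=-362; answer -362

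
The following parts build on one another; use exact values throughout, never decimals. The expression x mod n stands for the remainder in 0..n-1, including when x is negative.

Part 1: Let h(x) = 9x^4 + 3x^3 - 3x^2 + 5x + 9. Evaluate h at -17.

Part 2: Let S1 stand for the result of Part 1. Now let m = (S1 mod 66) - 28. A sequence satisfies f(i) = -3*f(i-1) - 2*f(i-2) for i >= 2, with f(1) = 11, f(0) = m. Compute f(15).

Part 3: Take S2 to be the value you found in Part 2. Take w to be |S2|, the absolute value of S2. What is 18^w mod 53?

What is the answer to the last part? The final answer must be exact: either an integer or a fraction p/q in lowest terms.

Part 1: 9*(-17)^4 + 3*(-17)^3 - 3*(-17)^2 + 5*(-17)^1 + 9 = (751689) + (-14739) + (-867) + (-85) + (9) = 736007; answer 736007
Part 2: S1 = 736007; m = 13; f(2) = -3*(11) - 2*(13) = -59; iterating: f(2)=-59, f(3)=155, f(4)=-347, f(5)=731, f(6)=-1499, f(7)=3035, f(8)=-6107, f(9)=12251, f(10)=-24539, f(11)=49115, f(12)=-98267, f(13)=196571, f(14)=-393179, f(15)=786395; answer 786395
Part 3: S2 = 786395; w = 786395; squarings mod 53: 18^1=18, 18^2=6, 18^4=36, 18^8=24, 18^16=46, 18^32=49, 18^64=16, 18^128=44, 18^256=28, 18^512=42, 18^1024=15, 18^2048=13, 18^4096=10, 18^8192=47, 18^16384=36, 18^32768=24, 18^65536=46, 18^131072=49, 18^262144=16, 18^524288=44; 18^786395 = 18^1 * 18^2 * 18^8 * 18^16 * 18^64 * 18^128 * 18^256 * 18^512 * 18^1024 * 18^2048 * 18^4096 * 18^8192 * 18^16384 * 18^32768 * 18^65536 * 18^131072 * 18^524288 = 3 (mod 53); answer 3

3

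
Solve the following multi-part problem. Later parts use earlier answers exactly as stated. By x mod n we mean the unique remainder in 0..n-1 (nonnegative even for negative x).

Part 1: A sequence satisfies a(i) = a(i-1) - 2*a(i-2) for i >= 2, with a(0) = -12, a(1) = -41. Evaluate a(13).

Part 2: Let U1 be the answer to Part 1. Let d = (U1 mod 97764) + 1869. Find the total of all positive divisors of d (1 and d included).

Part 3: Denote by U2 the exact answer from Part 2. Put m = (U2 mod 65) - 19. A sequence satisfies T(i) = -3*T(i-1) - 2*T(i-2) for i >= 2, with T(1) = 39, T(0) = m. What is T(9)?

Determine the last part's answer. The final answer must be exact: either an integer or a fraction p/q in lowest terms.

Part 1: a(2) = 1*(-41) - 2*(-12) = -17; iterating: a(2)=-17, a(3)=65, a(4)=99, a(5)=-31, a(6)=-229, a(7)=-167, a(8)=291, a(9)=625, a(10)=43, a(11)=-1207, a(12)=-1293, a(13)=1121; answer 1121
Part 2: U1 = 1121; d = 2990; 2990 = 2 * 5 * 13 * 23; sigma = (1 + 2) * (1 + 5) * (1 + 13) * (1 + 23) = 3 * 6 * 14 * 24 = 6048; answer 6048
Part 3: U2 = 6048; m = -16; T(2) = -3*(39) - 2*(-16) = -85; iterating: T(2)=-85, T(3)=177, T(4)=-361, T(5)=729, T(6)=-1465, T(7)=2937, T(8)=-5881, T(9)=11769; answer 11769

11769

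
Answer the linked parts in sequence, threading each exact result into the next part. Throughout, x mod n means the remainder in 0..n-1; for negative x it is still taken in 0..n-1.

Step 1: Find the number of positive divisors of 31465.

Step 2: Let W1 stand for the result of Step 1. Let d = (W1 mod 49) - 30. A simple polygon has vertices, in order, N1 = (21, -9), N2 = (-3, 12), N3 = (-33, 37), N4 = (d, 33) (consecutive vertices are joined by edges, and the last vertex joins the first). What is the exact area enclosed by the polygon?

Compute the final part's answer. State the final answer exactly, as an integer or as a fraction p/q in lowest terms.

Step 1: 31465 = 5 * 7 * 29 * 31; number of divisors = (1+1) * (1+1) * (1+1) * (1+1) = 16; answer 16
Step 2: W1 = 16; d = -14; cross terms: (21*12 - -3*-9)=225, (-3*37 - -33*12)=285, (-33*33 - -14*37)=-571, (-14*-9 - 21*33)=-567; twice the area = |-628| = 628; area = 314; answer 314

314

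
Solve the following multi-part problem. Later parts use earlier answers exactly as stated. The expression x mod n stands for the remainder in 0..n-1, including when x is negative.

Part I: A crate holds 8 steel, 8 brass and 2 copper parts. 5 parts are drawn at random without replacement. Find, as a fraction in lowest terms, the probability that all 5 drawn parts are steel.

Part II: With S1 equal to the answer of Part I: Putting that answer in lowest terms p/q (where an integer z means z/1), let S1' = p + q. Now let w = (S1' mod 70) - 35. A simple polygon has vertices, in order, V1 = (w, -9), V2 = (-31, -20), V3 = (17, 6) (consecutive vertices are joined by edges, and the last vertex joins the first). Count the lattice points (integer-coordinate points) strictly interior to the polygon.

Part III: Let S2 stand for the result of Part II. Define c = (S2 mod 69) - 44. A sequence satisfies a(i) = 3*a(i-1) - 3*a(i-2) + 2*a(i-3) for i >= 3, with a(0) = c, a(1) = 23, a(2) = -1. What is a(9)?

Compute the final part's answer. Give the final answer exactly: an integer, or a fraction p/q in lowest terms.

Part I: total draws C(18,5) = 8568; favorable C(8,5) = 56; P = 1/153; answer 1/153
Part II: S1 = 1/153; threaded value p + q = 154; w = -21; cross terms: (-21*-20 - -31*-9)=141, (-31*6 - 17*-20)=154, (17*-9 - -21*6)=-27; twice the area = |268| = 268; area = 134; boundary points = 1 + 2 + 1 = 4; strictly interior points = area - boundary/2 + 1 = 133; answer 133
Part III: S2 = 133; c = 20; a(3) = 3*(-1) - 3*(23) + 2*(20) = -32; iterating: a(3)=-32, a(4)=-47, a(5)=-47, a(6)=-64, a(7)=-145, a(8)=-337, a(9)=-704; answer -704

-704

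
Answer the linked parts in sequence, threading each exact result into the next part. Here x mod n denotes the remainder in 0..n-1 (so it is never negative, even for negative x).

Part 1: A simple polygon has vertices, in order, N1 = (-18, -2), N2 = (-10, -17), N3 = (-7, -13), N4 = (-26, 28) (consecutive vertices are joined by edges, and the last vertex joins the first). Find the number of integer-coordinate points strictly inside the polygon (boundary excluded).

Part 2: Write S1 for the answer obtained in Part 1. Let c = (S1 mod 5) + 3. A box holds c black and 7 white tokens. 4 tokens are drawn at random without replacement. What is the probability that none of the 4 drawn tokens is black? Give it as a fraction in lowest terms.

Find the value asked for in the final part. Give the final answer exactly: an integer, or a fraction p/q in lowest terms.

7/143

Part 1: cross terms: (-18*-17 - -10*-2)=286, (-10*-13 - -7*-17)=11, (-7*28 - -26*-13)=-534, (-26*-2 - -18*28)=556; twice the area = |319| = 319; area = 319/2; boundary points = 1 + 1 + 1 + 2 = 5; strictly interior points = area - boundary/2 + 1 = 158; answer 158
Part 2: S1 = 158; c = 6; total draws C(13,4) = 715; favorable C(7,4) = 35; P = 7/143; answer 7/143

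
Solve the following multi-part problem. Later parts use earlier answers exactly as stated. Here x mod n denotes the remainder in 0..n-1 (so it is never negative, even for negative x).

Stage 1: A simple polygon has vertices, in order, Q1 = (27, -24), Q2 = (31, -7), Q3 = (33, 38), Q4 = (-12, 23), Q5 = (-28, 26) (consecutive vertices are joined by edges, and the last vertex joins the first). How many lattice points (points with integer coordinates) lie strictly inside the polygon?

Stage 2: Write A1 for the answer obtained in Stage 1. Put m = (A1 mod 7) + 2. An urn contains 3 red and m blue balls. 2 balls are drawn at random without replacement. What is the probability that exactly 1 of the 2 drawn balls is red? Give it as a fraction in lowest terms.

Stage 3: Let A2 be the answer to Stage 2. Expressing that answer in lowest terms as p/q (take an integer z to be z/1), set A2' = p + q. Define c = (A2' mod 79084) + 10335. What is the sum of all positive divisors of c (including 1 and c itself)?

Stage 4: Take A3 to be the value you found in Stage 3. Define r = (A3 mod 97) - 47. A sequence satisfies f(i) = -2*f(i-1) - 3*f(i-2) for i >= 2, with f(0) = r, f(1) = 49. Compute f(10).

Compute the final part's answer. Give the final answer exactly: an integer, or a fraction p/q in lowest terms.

Stage 1: cross terms: (27*-7 - 31*-24)=555, (31*38 - 33*-7)=1409, (33*23 - -12*38)=1215, (-12*26 - -28*23)=332, (-28*-24 - 27*26)=-30; twice the area = |3481| = 3481; area = 3481/2; boundary points = 1 + 1 + 15 + 1 + 5 = 23; strictly interior points = area - boundary/2 + 1 = 1730; answer 1730
Stage 2: A1 = 1730; m = 3; total draws C(6,2) = 15; favorable C(3,1)*C(3,1) = 9; P = 3/5; answer 3/5
Stage 3: A2 = 3/5; threaded value p + q = 8; c = 10343; 10343 is prime, so its only divisors are 1 and 10343; sigma = 1 + 10343 = 10344; answer 10344
Stage 4: A3 = 10344; r = 15; f(2) = -2*(49) - 3*(15) = -143; iterating: f(2)=-143, f(3)=139, f(4)=151, f(5)=-719, f(6)=985, f(7)=187, f(8)=-3329, f(9)=6097, f(10)=-2207; answer -2207

-2207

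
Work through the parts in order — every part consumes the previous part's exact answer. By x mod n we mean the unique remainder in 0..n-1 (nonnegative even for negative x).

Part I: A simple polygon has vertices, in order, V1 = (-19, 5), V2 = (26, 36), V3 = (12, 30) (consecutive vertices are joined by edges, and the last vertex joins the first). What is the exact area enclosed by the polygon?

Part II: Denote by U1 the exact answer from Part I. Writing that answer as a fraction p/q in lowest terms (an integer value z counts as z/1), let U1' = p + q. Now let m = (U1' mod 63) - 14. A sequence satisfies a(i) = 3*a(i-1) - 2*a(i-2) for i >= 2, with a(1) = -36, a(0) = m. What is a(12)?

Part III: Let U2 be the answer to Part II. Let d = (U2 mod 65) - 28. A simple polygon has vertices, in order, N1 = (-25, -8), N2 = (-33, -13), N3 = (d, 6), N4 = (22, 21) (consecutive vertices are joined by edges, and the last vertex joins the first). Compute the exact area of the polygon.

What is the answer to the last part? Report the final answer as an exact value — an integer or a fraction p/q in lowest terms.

Part I: cross terms: (-19*36 - 26*5)=-814, (26*30 - 12*36)=348, (12*5 - -19*30)=630; twice the area = |164| = 164; area = 82; answer 82
Part II: U1 = 82; threaded value p + q = 83; m = 6; a(2) = 3*(-36) - 2*(6) = -120; iterating: a(2)=-120, a(3)=-288, a(4)=-624, a(5)=-1296, a(6)=-2640, a(7)=-5328, a(8)=-10704, a(9)=-21456, a(10)=-42960, a(11)=-85968, a(12)=-171984; answer -171984
Part III: U2 = -171984; d = -22; cross terms: (-25*-13 - -33*-8)=61, (-33*6 - -22*-13)=-484, (-22*21 - 22*6)=-594, (22*-8 - -25*21)=349; twice the area = |-668| = 668; area = 334; answer 334

334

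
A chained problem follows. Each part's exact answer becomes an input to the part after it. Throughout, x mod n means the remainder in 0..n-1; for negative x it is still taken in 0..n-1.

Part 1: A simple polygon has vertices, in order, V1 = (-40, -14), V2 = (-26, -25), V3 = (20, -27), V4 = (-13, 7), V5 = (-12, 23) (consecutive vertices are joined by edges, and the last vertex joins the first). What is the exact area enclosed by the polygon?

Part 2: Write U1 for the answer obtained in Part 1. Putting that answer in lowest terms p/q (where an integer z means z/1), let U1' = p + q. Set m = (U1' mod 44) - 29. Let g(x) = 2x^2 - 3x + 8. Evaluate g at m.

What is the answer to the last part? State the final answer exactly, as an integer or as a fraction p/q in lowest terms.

238

Part 1: cross terms: (-40*-25 - -26*-14)=636, (-26*-27 - 20*-25)=1202, (20*7 - -13*-27)=-211, (-13*23 - -12*7)=-215, (-12*-14 - -40*23)=1088; twice the area = |2500| = 2500; area = 1250; answer 1250
Part 2: U1 = 1250; threaded value p + q = 1251; m = -10; 2*(-10)^2 - 3*(-10)^1 + 8 = (200) + (30) + (8) = 238; answer 238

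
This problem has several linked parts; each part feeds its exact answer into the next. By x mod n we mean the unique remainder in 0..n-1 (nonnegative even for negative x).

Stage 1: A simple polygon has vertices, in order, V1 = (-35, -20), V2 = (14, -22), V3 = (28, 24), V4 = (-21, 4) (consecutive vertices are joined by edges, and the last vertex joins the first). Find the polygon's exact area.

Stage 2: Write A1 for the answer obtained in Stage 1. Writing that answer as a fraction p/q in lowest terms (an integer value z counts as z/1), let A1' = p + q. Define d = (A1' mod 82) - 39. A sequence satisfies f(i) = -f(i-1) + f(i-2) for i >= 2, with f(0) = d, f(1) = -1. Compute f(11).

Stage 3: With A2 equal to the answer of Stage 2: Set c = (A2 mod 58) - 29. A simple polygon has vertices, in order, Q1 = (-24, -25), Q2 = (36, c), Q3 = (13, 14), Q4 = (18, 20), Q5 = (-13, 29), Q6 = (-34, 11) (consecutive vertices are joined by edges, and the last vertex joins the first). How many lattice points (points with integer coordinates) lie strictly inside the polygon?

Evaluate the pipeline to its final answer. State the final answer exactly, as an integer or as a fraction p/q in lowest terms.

2497

Stage 1: cross terms: (-35*-22 - 14*-20)=1050, (14*24 - 28*-22)=952, (28*4 - -21*24)=616, (-21*-20 - -35*4)=560; twice the area = |3178| = 3178; area = 1589; answer 1589
Stage 2: A1 = 1589; threaded value p + q = 1590; d = -7; f(2) = -1*(-1) + 1*(-7) = -6; iterating: f(2)=-6, f(3)=5, f(4)=-11, f(5)=16, f(6)=-27, f(7)=43, f(8)=-70, f(9)=113, f(10)=-183, f(11)=296; answer 296
Stage 3: A2 = 296; c = -23; cross terms: (-24*-23 - 36*-25)=1452, (36*14 - 13*-23)=803, (13*20 - 18*14)=8, (18*29 - -13*20)=782, (-13*11 - -34*29)=843, (-34*-25 - -24*11)=1114; twice the area = |5002| = 5002; area = 2501; boundary points = 2 + 1 + 1 + 1 + 3 + 2 = 10; strictly interior points = area - boundary/2 + 1 = 2497; answer 2497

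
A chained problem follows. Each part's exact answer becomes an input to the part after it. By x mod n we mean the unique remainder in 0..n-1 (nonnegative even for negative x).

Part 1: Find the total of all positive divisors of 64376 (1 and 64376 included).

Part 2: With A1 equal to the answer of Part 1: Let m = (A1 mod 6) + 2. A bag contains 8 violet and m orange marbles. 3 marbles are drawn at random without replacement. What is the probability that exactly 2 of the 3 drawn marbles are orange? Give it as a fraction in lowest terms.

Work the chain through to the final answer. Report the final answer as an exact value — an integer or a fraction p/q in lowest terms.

1/15

Part 1: 64376 = 2^3 * 13 * 619; sigma = (1 + 2 + 4 + 8) * (1 + 13) * (1 + 619) = 15 * 14 * 620 = 130200; answer 130200
Part 2: A1 = 130200; m = 2; total draws C(10,3) = 120; favorable C(2,2)*C(8,1) = 8; P = 1/15; answer 1/15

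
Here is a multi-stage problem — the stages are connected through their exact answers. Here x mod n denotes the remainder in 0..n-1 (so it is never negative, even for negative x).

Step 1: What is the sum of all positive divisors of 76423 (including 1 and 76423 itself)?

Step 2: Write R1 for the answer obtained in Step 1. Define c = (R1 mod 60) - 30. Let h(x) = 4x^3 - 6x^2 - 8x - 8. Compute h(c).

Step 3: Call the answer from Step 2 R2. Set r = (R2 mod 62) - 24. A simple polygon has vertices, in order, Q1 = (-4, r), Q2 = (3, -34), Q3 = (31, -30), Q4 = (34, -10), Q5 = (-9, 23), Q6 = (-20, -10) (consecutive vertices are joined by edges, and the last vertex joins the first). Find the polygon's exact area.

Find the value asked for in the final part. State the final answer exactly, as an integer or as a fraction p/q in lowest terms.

Step 1: 76423 is prime, so its only divisors are 1 and 76423; sigma = 1 + 76423 = 76424; answer 76424
Step 2: R1 = 76424; c = 14; 4*(14)^3 - 6*(14)^2 - 8*(14)^1 - 8 = (10976) + (-1176) + (-112) + (-8) = 9680; answer 9680
Step 3: R2 = 9680; r = -16; cross terms: (-4*-34 - 3*-16)=184, (3*-30 - 31*-34)=964, (31*-10 - 34*-30)=710, (34*23 - -9*-10)=692, (-9*-10 - -20*23)=550, (-20*-16 - -4*-10)=280; twice the area = |3380| = 3380; area = 1690; answer 1690

1690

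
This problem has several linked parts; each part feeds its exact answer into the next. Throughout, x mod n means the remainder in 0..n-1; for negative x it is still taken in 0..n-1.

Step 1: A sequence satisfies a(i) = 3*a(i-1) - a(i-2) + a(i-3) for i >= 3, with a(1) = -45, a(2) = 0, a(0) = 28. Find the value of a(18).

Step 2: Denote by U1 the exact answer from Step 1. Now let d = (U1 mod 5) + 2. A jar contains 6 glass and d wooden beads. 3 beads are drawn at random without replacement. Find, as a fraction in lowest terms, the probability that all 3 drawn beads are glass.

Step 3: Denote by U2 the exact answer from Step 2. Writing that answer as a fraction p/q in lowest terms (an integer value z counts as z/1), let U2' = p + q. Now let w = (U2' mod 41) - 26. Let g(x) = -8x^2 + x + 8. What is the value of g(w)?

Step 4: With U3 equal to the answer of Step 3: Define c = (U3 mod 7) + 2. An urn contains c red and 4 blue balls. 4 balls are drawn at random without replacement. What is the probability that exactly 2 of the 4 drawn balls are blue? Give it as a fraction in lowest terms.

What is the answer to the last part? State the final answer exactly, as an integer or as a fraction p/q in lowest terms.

56/165

Step 1: a(3) = 3*(0) - 1*(-45) + 1*(28) = 73; iterating: a(3)=73, a(4)=174, a(5)=449, a(6)=1246, a(7)=3463, a(8)=9592, a(9)=26559, a(10)=73548, a(11)=203677, a(12)=564042, a(13)=1561997, a(14)=4325626, a(15)=11978923, a(16)=33173140, a(17)=91866123, a(18)=254404152; answer 254404152
Step 2: U1 = 254404152; d = 4; total draws C(10,3) = 120; favorable C(6,3) = 20; P = 1/6; answer 1/6
Step 3: U2 = 1/6; threaded value p + q = 7; w = -19; -8*(-19)^2 + 1*(-19)^1 + 8 = (-2888) + (-19) + (8) = -2899; answer -2899
Step 4: U3 = -2899; c = 8; total draws C(12,4) = 495; favorable C(4,2)*C(8,2) = 168; P = 56/165; answer 56/165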